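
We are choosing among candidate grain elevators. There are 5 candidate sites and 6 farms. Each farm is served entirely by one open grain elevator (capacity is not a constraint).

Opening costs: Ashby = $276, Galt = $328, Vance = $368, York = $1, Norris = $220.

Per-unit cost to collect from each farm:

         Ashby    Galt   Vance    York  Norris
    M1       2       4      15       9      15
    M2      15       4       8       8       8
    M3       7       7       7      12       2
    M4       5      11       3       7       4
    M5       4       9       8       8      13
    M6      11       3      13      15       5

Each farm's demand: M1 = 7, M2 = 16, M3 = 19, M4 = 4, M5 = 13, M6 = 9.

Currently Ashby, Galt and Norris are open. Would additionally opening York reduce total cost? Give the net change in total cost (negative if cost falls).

No — net change +1 (cost rises by 1).

Current service cost with {Ashby, Galt, Norris}: 211.
Adding York: each farm re-picks its cheapest; new service cost 211, saving 0.
Extra fixed cost: 1. Net change = 1 − 0 = 1.
(Totals: 1035 → 1036.)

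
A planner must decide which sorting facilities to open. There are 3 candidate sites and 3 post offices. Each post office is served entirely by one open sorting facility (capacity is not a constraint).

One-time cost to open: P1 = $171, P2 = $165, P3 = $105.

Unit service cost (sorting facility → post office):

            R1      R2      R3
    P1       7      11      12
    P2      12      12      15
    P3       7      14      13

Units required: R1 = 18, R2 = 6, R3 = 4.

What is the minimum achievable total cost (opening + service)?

For any fixed open set, each post office goes to its cheapest open site; total = fixed + service.
{P3}: R1→P3 7·18=126, R2→P3 14·6=84, R3→P3 13·4=52. Service 262; fixed 105; total 367.
{P1}: R1→P1 7·18=126, R2→P1 11·6=66, R3→P1 12·4=48. Service 240; fixed 171; total 411.
{P2}: service 348 + fixed 165 = 513
{P1, P2, P3}: service 240 + fixed 441 = 681
No other subset beats 367.

Minimum total cost: 367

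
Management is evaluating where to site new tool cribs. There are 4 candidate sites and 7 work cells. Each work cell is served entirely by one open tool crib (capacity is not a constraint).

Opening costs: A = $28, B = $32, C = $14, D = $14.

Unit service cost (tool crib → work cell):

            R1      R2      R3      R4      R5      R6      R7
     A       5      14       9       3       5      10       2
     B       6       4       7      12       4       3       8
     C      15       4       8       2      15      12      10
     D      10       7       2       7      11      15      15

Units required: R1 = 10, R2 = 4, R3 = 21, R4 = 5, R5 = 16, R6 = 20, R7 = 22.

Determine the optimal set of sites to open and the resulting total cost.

Open A, B and D; minimum total cost 365.

For any fixed open set, each work cell goes to its cheapest open site; total = fixed + service.
{A, B, D}: R1→A 5·10=50, R2→B 4·4=16, R3→D 2·21=42, R4→A 3·5=15, R5→B 4·16=64, R6→B 3·20=60, R7→A 2·22=44. Service 291; fixed 74; total 365.
{A, B, C, D}: service 286 + fixed 88 = 374
{A, B}: service 396 + fixed 60 = 456
{C}: service 1044 + fixed 14 = 1058
No other subset beats 365.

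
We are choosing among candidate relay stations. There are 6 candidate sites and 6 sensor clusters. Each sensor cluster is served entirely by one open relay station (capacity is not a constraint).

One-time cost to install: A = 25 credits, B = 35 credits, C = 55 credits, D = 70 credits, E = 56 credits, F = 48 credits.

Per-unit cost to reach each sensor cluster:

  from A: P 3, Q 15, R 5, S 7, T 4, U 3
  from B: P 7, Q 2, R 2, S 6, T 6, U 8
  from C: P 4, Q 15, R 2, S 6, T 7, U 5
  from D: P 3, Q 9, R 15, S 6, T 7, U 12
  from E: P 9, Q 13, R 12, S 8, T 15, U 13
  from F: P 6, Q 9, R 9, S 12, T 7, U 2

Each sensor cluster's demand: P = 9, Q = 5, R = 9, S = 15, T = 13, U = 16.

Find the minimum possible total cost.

Minimum total cost: 305

For any fixed open set, each sensor cluster goes to its cheapest open site; total = fixed + service.
{A, B}: P→A 3·9=27, Q→B 2·5=10, R→B 2·9=18, S→B 6·15=90, T→A 4·13=52, U→A 3·16=48. Service 245; fixed 60; total 305.
{A, B, F}: P→A 3·9=27, Q→B 2·5=10, R→B 2·9=18, S→B 6·15=90, T→A 4·13=52, U→F 2·16=32. Service 229; fixed 108; total 337.
{A, B, C}: service 245 + fixed 115 = 360
{A, B, C, D, E, F}: service 229 + fixed 289 = 518
No other subset beats 305.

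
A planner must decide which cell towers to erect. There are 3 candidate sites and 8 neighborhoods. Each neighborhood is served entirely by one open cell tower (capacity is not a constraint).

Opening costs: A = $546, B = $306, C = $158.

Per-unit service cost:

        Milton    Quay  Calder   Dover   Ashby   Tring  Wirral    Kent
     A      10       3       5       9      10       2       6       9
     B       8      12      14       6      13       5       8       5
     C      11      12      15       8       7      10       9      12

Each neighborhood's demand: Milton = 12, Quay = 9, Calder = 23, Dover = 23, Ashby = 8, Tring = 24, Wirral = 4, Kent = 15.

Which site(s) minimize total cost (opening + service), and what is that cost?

Open B only; minimum total cost 1301.

For any fixed open set, each neighborhood goes to its cheapest open site; total = fixed + service.
{B}: Milton→B 8·12=96, Quay→B 12·9=108, Calder→B 14·23=322, Dover→B 6·23=138, Ashby→B 13·8=104, Tring→B 5·24=120, Wirral→B 8·4=32, Kent→B 5·15=75. Service 995; fixed 306; total 1301.
{A}: Milton→A 10·12=120, Quay→A 3·9=27, Calder→A 5·23=115, Dover→A 9·23=207, Ashby→A 10·8=80, Tring→A 2·24=48, Wirral→A 6·4=24, Kent→A 9·15=135. Service 756; fixed 546; total 1302.
{B, C}: service 947 + fixed 464 = 1411
{A, B, C}: service 579 + fixed 1010 = 1589
No other subset beats 1301.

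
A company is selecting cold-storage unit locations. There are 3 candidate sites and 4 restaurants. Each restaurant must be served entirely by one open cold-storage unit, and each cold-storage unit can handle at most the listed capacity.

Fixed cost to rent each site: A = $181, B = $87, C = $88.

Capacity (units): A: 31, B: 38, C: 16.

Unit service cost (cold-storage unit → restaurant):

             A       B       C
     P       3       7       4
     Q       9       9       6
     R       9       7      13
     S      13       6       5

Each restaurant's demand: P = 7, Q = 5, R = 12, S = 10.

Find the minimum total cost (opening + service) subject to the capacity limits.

Open {B}: P→B 7·7=49, Q→B 9·5=45, R→B 7·12=84, S→B 6·10=60.
Loads: B carries 34/38. Service 238; fixed 87; total 325.
Next best feasible plan costs 377.

Minimum total cost: 325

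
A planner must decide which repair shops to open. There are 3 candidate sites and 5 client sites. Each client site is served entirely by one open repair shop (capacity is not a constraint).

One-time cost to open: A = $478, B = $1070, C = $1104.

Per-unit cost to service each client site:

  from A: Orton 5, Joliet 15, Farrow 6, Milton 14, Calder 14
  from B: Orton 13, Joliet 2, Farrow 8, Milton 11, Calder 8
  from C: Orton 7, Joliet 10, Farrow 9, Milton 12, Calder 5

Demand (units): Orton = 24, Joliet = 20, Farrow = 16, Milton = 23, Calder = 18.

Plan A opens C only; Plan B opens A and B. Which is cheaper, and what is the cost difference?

Plan A is cheaper by 219.

Plan A: {C}: Orton→C 7·24=168, Joliet→C 10·20=200, Farrow→C 9·16=144, Milton→C 12·23=276, Calder→C 5·18=90. Service 878; fixed 1104; total 1982.
Plan B: {A, B}: Orton→A 5·24=120, Joliet→B 2·20=40, Farrow→A 6·16=96, Milton→B 11·23=253, Calder→B 8·18=144. Service 653; fixed 1548; total 2201.
Difference: |1982 − 2201| = 219.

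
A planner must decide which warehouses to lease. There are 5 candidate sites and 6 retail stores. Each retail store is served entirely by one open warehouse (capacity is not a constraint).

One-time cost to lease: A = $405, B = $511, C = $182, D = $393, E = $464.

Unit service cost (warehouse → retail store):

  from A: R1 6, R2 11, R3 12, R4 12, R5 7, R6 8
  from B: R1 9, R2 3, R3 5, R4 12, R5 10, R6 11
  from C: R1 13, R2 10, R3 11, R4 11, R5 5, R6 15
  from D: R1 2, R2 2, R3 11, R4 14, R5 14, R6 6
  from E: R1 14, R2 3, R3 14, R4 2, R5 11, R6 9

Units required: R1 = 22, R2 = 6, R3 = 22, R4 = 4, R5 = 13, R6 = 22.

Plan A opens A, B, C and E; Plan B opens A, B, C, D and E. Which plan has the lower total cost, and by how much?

Plan A: {A, B, C, E}: R1→A 6·22=132, R2→B 3·6=18, R3→B 5·22=110, R4→E 2·4=8, R5→C 5·13=65, R6→A 8·22=176. Service 509; fixed 1562; total 2071.
Plan B: {A, B, C, D, E}: R1→D 2·22=44, R2→D 2·6=12, R3→B 5·22=110, R4→E 2·4=8, R5→C 5·13=65, R6→D 6·22=132. Service 371; fixed 1955; total 2326.
Difference: |2071 − 2326| = 255.

Plan A is cheaper by 255.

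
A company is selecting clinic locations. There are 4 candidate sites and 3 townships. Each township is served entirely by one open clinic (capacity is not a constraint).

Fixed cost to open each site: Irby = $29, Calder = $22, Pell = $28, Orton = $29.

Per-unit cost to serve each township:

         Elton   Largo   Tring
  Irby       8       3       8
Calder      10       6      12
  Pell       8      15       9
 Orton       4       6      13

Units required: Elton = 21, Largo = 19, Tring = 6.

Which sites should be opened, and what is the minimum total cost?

Open Irby and Orton; minimum total cost 247.

For any fixed open set, each township goes to its cheapest open site; total = fixed + service.
{Irby, Orton}: Elton→Orton 4·21=84, Largo→Irby 3·19=57, Tring→Irby 8·6=48. Service 189; fixed 58; total 247.
{Irby, Calder, Orton}: service 189 + fixed 80 = 269
{Irby, Pell, Orton}: service 189 + fixed 86 = 275
{Irby, Calder, Pell, Orton}: service 189 + fixed 108 = 297
(All 15 nonempty subsets were checked; Irby and Orton is lowest.)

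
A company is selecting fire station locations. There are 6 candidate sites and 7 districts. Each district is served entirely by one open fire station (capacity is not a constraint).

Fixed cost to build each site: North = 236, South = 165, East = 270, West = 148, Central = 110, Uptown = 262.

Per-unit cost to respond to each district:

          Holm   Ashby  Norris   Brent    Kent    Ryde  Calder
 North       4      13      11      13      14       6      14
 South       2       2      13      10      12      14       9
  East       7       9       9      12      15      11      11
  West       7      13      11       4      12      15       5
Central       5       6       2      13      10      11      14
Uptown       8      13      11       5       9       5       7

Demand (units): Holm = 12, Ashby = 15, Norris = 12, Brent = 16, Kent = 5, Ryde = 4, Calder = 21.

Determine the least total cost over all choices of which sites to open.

For any fixed open set, each district goes to its cheapest open site; total = fixed + service.
{West, Central}: Holm→Central 5·12=60, Ashby→Central 6·15=90, Norris→Central 2·12=24, Brent→West 4·16=64, Kent→Central 10·5=50, Ryde→Central 11·4=44, Calder→West 5·21=105. Service 437; fixed 258; total 695.
{South, West, Central}: Holm→South 2·12=24, Ashby→South 2·15=30, Norris→Central 2·12=24, Brent→West 4·16=64, Kent→Central 10·5=50, Ryde→Central 11·4=44, Calder→West 5·21=105. Service 341; fixed 423; total 764.
{South, West}: Holm→South 2·12=24, Ashby→South 2·15=30, Norris→West 11·12=132, Brent→West 4·16=64, Kent→South 12·5=60, Ryde→South 14·4=56, Calder→West 5·21=105. Service 471; fixed 313; total 784.
{North, South, East, West, Central, Uptown}: service 312 + fixed 1191 = 1503
No other subset beats 695.

Minimum total cost: 695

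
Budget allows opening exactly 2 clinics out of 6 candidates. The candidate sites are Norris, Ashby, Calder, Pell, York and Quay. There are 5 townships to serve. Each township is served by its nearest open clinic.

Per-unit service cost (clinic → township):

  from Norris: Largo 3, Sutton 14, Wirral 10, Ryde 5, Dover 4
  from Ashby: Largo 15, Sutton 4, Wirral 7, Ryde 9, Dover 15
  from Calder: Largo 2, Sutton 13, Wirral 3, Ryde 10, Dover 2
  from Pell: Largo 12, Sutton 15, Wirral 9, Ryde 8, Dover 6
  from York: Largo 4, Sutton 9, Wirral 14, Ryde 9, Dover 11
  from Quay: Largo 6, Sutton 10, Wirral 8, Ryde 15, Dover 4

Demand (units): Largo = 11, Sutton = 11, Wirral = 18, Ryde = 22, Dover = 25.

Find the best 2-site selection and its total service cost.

With exactly 2 open, each township uses its cheapest among the chosen.
{Ashby, Calder}: Largo→Calder 2·11=22, Sutton→Ashby 4·11=44, Wirral→Calder 3·18=54, Ryde→Ashby 9·22=198, Dover→Calder 2·25=50. Service cost 368.
{Norris, Calder}: service cost 379
{Norris, Ashby}: service cost 413
Among all 15 size-2 choices, {Ashby, Calder} is lowest.

Choose Ashby and Calder; total service cost 368.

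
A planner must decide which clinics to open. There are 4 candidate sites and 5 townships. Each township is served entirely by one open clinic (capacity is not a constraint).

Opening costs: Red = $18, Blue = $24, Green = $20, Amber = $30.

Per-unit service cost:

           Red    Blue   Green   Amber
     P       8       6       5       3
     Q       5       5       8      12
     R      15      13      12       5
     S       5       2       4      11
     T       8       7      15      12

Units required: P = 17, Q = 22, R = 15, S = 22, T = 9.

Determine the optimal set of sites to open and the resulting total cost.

For any fixed open set, each township goes to its cheapest open site; total = fixed + service.
{Blue, Amber}: P→Amber 3·17=51, Q→Blue 5·22=110, R→Amber 5·15=75, S→Blue 2·22=44, T→Blue 7·9=63. Service 343; fixed 54; total 397.
{Red, Blue, Amber}: service 343 + fixed 72 = 415
{Blue, Green, Amber}: service 343 + fixed 74 = 417
{Red, Blue, Green, Amber}: service 343 + fixed 92 = 435
No other subset beats 397.

Open Blue and Amber; minimum total cost 397.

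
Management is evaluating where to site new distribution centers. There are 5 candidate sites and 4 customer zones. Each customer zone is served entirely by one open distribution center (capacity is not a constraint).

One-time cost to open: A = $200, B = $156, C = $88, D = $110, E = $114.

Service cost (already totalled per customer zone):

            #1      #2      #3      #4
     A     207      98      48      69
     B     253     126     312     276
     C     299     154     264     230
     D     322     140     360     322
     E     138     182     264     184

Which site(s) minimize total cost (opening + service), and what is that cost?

Open A only; minimum total cost 622.

For any fixed open set, each customer zone goes to its cheapest open site; total = fixed + service.
{A}: #1→A 207, #2→A 98, #3→A 48, #4→A 69. Service 422; fixed 200; total 622.
{A, E}: #1→E 138, #2→A 98, #3→A 48, #4→A 69. Service 353; fixed 314; total 667.
{A, C}: service 422 + fixed 288 = 710
{A, B, C, D, E}: #1→E 138, #2→A 98, #3→A 48, #4→A 69. Service 353; fixed 668; total 1021.
No other subset beats 622.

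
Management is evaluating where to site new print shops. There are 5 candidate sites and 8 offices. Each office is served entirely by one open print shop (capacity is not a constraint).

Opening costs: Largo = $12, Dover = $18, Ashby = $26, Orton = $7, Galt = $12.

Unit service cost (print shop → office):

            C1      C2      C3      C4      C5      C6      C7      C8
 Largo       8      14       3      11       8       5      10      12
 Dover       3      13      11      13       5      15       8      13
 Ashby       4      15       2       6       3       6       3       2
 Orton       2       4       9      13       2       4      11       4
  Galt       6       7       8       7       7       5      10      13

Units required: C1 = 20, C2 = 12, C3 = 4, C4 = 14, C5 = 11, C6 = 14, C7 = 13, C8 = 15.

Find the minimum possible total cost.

For any fixed open set, each office goes to its cheapest open site; total = fixed + service.
{Ashby, Orton}: C1→Orton 2·20=40, C2→Orton 4·12=48, C3→Ashby 2·4=8, C4→Ashby 6·14=84, C5→Orton 2·11=22, C6→Orton 4·14=56, C7→Ashby 3·13=39, C8→Ashby 2·15=30. Service 327; fixed 33; total 360.
{Largo, Ashby, Orton}: service 327 + fixed 45 = 372
{Ashby, Orton, Galt}: service 327 + fixed 45 = 372
{Largo, Dover, Ashby, Orton, Galt}: service 327 + fixed 75 = 402
No other subset beats 360.

Minimum total cost: 360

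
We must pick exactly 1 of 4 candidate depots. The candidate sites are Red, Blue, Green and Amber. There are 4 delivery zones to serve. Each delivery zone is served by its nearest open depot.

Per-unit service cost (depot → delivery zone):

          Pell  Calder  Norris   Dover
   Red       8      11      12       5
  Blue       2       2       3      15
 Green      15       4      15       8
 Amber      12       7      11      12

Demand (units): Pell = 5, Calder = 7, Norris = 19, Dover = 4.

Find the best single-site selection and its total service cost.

Choose Blue only; total service cost 141.

With exactly 1 open, each delivery zone uses its cheapest among the chosen.
{Blue}: Pell→Blue 2·5=10, Calder→Blue 2·7=14, Norris→Blue 3·19=57, Dover→Blue 15·4=60. Service cost 141.
{Red}: service cost 365
{Amber}: service cost 366
Among all 4 size-1 choices, {Blue} is lowest.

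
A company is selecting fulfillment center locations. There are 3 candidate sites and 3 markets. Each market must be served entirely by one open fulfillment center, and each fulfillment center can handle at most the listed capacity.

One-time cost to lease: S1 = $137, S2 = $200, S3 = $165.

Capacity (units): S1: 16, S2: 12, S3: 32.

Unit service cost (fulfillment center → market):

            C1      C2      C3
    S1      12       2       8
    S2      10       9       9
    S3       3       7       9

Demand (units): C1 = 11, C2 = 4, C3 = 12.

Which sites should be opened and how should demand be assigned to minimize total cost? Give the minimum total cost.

Open {S3}: C1→S3 3·11=33, C2→S3 7·4=28, C3→S3 9·12=108.
Loads: S3 carries 27/32. Service 169; fixed 165; total 334.
Next best feasible plan costs 439.

Minimum total cost: 334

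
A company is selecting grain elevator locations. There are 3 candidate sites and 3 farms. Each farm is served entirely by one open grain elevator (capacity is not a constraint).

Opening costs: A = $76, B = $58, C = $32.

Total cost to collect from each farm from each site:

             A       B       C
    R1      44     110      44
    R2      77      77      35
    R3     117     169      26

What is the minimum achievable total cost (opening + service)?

For any fixed open set, each farm goes to its cheapest open site; total = fixed + service.
{C}: R1→C 44, R2→C 35, R3→C 26. Service 105; fixed 32; total 137.
{B, C}: R1→C 44, R2→C 35, R3→C 26. Service 105; fixed 90; total 195.
{A, C}: R1→A 44, R2→C 35, R3→C 26. Service 105; fixed 108; total 213.
{A, B, C}: service 105 + fixed 166 = 271
(All 7 nonempty subsets were checked; C only is lowest.)

Minimum total cost: 137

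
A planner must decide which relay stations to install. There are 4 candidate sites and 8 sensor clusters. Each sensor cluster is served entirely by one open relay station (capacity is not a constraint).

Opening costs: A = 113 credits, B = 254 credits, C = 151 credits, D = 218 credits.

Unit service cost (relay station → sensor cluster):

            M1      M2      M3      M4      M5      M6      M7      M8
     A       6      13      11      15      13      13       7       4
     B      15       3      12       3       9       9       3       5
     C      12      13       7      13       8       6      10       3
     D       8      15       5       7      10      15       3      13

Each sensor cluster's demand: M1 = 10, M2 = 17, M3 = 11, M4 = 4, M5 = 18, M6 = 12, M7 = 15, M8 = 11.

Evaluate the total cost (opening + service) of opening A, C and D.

Each sensor cluster is assigned to its cheapest site among the open ones.
{A, C, D}: M1→A 6·10=60, M2→A 13·17=221, M3→D 5·11=55, M4→D 7·4=28, M5→C 8·18=144, M6→C 6·12=72, M7→D 3·15=45, M8→C 3·11=33. Service 658; fixed 482; total 1140.

Total cost: 1140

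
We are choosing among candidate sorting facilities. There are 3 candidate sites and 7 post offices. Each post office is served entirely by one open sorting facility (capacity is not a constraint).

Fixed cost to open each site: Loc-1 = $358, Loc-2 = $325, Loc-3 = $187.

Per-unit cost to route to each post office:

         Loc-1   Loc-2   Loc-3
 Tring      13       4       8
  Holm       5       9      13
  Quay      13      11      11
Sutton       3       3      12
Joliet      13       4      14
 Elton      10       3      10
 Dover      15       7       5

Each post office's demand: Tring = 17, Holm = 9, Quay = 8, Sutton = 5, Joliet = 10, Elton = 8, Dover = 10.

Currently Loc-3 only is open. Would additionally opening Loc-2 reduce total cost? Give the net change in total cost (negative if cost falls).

No — net change +20 (cost rises by 20).

Current service cost with {Loc-3}: 671.
Adding Loc-2: each post office re-picks its cheapest; new service cost 366, saving 305.
Extra fixed cost: 325. Net change = 325 − 305 = 20.
(Totals: 858 → 878.)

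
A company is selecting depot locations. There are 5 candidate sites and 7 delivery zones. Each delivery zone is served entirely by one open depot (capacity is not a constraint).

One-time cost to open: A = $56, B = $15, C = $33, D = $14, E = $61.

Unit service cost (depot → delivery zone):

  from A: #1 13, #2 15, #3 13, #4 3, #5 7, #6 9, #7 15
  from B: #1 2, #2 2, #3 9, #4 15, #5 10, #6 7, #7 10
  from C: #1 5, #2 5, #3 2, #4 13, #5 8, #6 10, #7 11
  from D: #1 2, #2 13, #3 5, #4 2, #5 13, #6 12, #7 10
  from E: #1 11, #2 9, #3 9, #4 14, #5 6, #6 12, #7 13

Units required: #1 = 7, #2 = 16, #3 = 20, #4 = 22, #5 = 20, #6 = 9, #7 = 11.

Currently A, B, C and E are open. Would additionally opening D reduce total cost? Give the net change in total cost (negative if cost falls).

Current service cost with {A, B, C, E}: 445.
Adding D: each delivery zone re-picks its cheapest; new service cost 423, saving 22.
Extra fixed cost: 14. Net change = 14 − 22 = -8.
(Totals: 610 → 602.)

Yes — net change −8 (cost falls by 8).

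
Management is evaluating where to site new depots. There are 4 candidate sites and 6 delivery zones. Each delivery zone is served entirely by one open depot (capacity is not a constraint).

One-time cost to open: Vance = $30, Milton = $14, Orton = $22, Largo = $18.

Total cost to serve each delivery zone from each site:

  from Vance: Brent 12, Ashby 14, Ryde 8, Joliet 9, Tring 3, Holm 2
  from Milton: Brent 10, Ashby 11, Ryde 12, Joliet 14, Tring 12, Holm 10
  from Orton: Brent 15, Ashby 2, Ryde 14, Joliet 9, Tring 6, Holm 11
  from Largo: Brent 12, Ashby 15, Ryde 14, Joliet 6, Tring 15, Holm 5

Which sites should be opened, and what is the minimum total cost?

For any fixed open set, each delivery zone goes to its cheapest open site; total = fixed + service.
{Vance}: Brent→Vance 12, Ashby→Vance 14, Ryde→Vance 8, Joliet→Vance 9, Tring→Vance 3, Holm→Vance 2. Service 48; fixed 30; total 78.
{Orton}: service 57 + fixed 22 = 79
{Milton}: service 69 + fixed 14 = 83
{Vance, Milton, Orton, Largo}: service 31 + fixed 84 = 115
No other subset beats 78.

Open Vance only; minimum total cost 78.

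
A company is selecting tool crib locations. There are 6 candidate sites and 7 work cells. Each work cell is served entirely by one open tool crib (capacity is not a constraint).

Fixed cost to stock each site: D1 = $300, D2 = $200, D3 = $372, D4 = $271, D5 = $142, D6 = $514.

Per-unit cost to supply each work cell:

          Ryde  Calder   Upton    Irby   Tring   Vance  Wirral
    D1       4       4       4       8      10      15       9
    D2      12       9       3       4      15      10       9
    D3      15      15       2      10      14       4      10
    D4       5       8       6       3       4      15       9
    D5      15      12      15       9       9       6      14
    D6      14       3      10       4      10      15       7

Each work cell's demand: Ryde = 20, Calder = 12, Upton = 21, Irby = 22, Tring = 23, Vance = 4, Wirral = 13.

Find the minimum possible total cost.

For any fixed open set, each work cell goes to its cheapest open site; total = fixed + service.
{D4}: Ryde→D4 5·20=100, Calder→D4 8·12=96, Upton→D4 6·21=126, Irby→D4 3·22=66, Tring→D4 4·23=92, Vance→D4 15·4=60, Wirral→D4 9·13=117. Service 657; fixed 271; total 928.
{D4, D5}: service 621 + fixed 413 = 1034
{D2, D4}: Ryde→D4 5·20=100, Calder→D4 8·12=96, Upton→D2 3·21=63, Irby→D4 3·22=66, Tring→D4 4·23=92, Vance→D2 10·4=40, Wirral→D2 9·13=117. Service 574; fixed 471; total 1045.
{D1, D2, D3, D4, D5, D6}: service 423 + fixed 1799 = 2222
No other subset beats 928.

Minimum total cost: 928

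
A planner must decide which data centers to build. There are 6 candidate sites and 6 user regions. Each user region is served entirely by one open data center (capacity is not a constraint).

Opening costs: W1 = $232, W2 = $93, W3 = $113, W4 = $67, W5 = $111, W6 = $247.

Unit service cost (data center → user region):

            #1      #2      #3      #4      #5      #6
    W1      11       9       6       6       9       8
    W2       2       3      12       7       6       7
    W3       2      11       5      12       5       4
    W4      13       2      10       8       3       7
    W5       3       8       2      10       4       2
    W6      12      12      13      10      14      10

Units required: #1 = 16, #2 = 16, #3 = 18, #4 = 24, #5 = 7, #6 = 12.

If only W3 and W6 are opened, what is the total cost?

Each user region is assigned to its cheapest site among the open ones.
{W3, W6}: #1→W3 2·16=32, #2→W3 11·16=176, #3→W3 5·18=90, #4→W6 10·24=240, #5→W3 5·7=35, #6→W3 4·12=48. Service 621; fixed 360; total 981.

Total cost: 981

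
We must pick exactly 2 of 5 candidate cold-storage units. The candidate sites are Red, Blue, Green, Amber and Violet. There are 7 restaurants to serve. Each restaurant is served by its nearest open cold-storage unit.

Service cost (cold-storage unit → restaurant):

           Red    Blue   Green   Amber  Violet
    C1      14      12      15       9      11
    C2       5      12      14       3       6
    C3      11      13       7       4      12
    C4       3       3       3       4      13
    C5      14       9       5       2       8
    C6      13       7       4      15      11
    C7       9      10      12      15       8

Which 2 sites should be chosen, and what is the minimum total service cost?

With exactly 2 open, each restaurant uses its cheapest among the chosen.
{Green, Amber}: C1→Amber 9, C2→Amber 3, C3→Amber 4, C4→Green 3, C5→Amber 2, C6→Green 4, C7→Green 12. Service cost 37.
{Blue, Amber}: service cost 38
{Amber, Violet}: service cost 41
Among all 10 size-2 choices, {Green, Amber} is lowest.

Choose Green and Amber; total service cost 37.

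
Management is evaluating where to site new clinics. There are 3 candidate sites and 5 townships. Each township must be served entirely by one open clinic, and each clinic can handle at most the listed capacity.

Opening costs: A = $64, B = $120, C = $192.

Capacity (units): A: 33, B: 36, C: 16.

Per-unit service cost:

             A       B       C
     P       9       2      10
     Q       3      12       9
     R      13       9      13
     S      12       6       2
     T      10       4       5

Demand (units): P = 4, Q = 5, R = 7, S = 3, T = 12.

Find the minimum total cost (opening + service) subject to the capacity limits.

Minimum total cost: 317

Open {B}: P→B 2·4=8, Q→B 12·5=60, R→B 9·7=63, S→B 6·3=18, T→B 4·12=48.
Loads: B carries 31/36. Service 197; fixed 120; total 317.
Next best feasible plan costs 336.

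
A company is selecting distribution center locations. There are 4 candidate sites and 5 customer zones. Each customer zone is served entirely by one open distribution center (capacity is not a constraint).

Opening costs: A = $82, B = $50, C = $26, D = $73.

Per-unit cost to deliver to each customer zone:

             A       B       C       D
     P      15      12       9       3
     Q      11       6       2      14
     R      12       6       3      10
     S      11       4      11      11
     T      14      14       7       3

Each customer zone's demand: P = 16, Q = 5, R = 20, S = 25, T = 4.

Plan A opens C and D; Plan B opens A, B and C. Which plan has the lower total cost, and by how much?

Plan A: {C, D}: P→D 3·16=48, Q→C 2·5=10, R→C 3·20=60, S→C 11·25=275, T→D 3·4=12. Service 405; fixed 99; total 504.
Plan B: {A, B, C}: P→C 9·16=144, Q→C 2·5=10, R→C 3·20=60, S→B 4·25=100, T→C 7·4=28. Service 342; fixed 158; total 500.
Difference: |504 − 500| = 4.

Plan B is cheaper by 4.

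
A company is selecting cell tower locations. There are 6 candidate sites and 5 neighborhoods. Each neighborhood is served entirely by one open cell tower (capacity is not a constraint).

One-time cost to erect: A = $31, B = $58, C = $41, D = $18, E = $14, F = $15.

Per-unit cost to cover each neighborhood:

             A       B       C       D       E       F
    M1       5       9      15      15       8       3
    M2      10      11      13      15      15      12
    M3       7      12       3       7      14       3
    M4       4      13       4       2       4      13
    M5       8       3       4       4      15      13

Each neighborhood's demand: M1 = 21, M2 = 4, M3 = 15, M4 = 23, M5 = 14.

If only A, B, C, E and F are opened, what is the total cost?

Total cost: 441

Each neighborhood is assigned to its cheapest site among the open ones.
{A, B, C, E, F}: M1→F 3·21=63, M2→A 10·4=40, M3→C 3·15=45, M4→A 4·23=92, M5→B 3·14=42. Service 282; fixed 159; total 441.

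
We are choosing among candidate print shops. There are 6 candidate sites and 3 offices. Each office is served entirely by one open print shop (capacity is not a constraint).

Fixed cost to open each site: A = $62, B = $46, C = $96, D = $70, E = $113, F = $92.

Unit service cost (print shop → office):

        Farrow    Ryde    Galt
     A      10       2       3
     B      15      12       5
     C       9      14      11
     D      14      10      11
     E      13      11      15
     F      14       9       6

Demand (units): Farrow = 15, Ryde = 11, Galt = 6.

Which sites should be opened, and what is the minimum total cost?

Open A only; minimum total cost 252.

For any fixed open set, each office goes to its cheapest open site; total = fixed + service.
{A}: Farrow→A 10·15=150, Ryde→A 2·11=22, Galt→A 3·6=18. Service 190; fixed 62; total 252.
{A, B}: Farrow→A 10·15=150, Ryde→A 2·11=22, Galt→A 3·6=18. Service 190; fixed 108; total 298.
{A, D}: service 190 + fixed 132 = 322
{A, B, C, D, E, F}: Farrow→C 9·15=135, Ryde→A 2·11=22, Galt→A 3·6=18. Service 175; fixed 479; total 654.
No other subset beats 252.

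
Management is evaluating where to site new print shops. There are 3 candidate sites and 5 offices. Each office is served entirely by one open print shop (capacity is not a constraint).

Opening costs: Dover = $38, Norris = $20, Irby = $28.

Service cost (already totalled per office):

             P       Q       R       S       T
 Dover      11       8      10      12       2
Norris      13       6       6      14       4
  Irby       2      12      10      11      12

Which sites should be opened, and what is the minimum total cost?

Open Norris only; minimum total cost 63.

For any fixed open set, each office goes to its cheapest open site; total = fixed + service.
{Norris}: P→Norris 13, Q→Norris 6, R→Norris 6, S→Norris 14, T→Norris 4. Service 43; fixed 20; total 63.
{Irby}: P→Irby 2, Q→Irby 12, R→Irby 10, S→Irby 11, T→Irby 12. Service 47; fixed 28; total 75.
{Norris, Irby}: P→Irby 2, Q→Norris 6, R→Norris 6, S→Irby 11, T→Norris 4. Service 29; fixed 48; total 77.
{Dover, Norris, Irby}: service 27 + fixed 86 = 113
No other subset beats 63.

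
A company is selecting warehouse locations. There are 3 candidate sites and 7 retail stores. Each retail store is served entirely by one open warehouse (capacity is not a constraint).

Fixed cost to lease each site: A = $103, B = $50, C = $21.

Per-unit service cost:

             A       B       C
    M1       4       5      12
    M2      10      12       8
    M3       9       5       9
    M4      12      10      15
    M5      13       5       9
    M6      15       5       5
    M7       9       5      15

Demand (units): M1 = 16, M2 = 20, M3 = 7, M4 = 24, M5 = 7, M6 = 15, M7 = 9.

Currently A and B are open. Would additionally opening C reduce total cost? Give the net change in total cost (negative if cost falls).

Current service cost with {A, B}: 694.
Adding C: each retail store re-picks its cheapest; new service cost 654, saving 40.
Extra fixed cost: 21. Net change = 21 − 40 = -19.
(Totals: 847 → 828.)

Yes — net change −19 (cost falls by 19).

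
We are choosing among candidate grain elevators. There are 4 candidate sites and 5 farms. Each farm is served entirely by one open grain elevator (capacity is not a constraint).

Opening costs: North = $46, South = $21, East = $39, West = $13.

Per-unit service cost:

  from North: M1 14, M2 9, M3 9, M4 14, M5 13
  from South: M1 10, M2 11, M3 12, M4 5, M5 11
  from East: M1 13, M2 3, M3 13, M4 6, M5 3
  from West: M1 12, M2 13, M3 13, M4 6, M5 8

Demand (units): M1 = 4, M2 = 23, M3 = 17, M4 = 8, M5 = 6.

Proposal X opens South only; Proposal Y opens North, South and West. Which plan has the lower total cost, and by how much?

Proposal Y is cheaper by 56.

Proposal X: {South}: M1→South 10·4=40, M2→South 11·23=253, M3→South 12·17=204, M4→South 5·8=40, M5→South 11·6=66. Service 603; fixed 21; total 624.
Proposal Y: {North, South, West}: M1→South 10·4=40, M2→North 9·23=207, M3→North 9·17=153, M4→South 5·8=40, M5→West 8·6=48. Service 488; fixed 80; total 568.
Difference: |624 − 568| = 56.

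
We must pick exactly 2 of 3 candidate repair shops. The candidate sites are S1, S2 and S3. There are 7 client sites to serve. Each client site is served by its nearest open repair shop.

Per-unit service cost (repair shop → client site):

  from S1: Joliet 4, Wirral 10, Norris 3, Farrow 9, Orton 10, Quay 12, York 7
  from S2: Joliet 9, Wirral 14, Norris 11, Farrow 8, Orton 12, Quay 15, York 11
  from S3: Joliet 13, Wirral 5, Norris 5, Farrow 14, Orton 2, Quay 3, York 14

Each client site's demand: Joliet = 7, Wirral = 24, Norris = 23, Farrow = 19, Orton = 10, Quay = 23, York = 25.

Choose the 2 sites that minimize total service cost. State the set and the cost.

With exactly 2 open, each client site uses its cheapest among the chosen.
{S1, S3}: Joliet→S1 4·7=28, Wirral→S3 5·24=120, Norris→S1 3·23=69, Farrow→S1 9·19=171, Orton→S3 2·10=20, Quay→S3 3·23=69, York→S1 7·25=175. Service cost 652.
{S2, S3}: service cost 814
{S1, S2}: service cost 1040
Among all 3 size-2 choices, {S1, S3} is lowest.

Choose S1 and S3; total service cost 652.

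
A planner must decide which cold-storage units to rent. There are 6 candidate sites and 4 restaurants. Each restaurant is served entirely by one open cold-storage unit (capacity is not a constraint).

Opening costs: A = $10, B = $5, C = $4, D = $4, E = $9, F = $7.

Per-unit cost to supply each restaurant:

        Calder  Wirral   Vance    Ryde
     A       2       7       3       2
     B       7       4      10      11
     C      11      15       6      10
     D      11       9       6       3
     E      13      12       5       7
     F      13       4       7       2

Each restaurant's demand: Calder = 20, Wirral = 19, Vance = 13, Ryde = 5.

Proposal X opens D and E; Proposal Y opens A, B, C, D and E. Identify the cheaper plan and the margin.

Proposal X: {D, E}: Calder→D 11·20=220, Wirral→D 9·19=171, Vance→E 5·13=65, Ryde→D 3·5=15. Service 471; fixed 13; total 484.
Proposal Y: {A, B, C, D, E}: Calder→A 2·20=40, Wirral→B 4·19=76, Vance→A 3·13=39, Ryde→A 2·5=10. Service 165; fixed 32; total 197.
Difference: |484 − 197| = 287.

Proposal Y is cheaper by 287.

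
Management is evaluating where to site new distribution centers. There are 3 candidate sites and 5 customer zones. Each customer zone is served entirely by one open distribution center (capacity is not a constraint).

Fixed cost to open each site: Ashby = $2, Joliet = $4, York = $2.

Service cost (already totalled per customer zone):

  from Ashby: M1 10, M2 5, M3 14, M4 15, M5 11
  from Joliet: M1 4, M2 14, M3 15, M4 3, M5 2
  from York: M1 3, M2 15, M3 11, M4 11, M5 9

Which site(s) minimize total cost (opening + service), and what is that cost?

For any fixed open set, each customer zone goes to its cheapest open site; total = fixed + service.
{Ashby, Joliet, York}: M1→York 3, M2→Ashby 5, M3→York 11, M4→Joliet 3, M5→Joliet 2. Service 24; fixed 8; total 32.
{Ashby, Joliet}: service 28 + fixed 6 = 34
{Joliet, York}: service 33 + fixed 6 = 39
{Ashby}: M1→Ashby 10, M2→Ashby 5, M3→Ashby 14, M4→Ashby 15, M5→Ashby 11. Service 55; fixed 2; total 57.
No other subset beats 32.

Open Ashby, Joliet and York; minimum total cost 32.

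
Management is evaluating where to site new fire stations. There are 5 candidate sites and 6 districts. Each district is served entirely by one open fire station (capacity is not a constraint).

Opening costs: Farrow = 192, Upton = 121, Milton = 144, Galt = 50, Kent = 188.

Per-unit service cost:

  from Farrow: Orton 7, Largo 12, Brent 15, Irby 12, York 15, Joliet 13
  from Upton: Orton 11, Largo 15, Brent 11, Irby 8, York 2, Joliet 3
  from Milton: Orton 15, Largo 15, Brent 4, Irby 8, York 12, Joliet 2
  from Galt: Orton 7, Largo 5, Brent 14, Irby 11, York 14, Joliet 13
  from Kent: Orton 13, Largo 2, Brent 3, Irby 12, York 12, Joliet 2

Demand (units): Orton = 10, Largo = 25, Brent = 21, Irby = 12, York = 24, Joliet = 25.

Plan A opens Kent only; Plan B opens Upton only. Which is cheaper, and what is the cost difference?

Plan A is cheaper by 143.

Plan A: {Kent}: Orton→Kent 13·10=130, Largo→Kent 2·25=50, Brent→Kent 3·21=63, Irby→Kent 12·12=144, York→Kent 12·24=288, Joliet→Kent 2·25=50. Service 725; fixed 188; total 913.
Plan B: {Upton}: Orton→Upton 11·10=110, Largo→Upton 15·25=375, Brent→Upton 11·21=231, Irby→Upton 8·12=96, York→Upton 2·24=48, Joliet→Upton 3·25=75. Service 935; fixed 121; total 1056.
Difference: |913 − 1056| = 143.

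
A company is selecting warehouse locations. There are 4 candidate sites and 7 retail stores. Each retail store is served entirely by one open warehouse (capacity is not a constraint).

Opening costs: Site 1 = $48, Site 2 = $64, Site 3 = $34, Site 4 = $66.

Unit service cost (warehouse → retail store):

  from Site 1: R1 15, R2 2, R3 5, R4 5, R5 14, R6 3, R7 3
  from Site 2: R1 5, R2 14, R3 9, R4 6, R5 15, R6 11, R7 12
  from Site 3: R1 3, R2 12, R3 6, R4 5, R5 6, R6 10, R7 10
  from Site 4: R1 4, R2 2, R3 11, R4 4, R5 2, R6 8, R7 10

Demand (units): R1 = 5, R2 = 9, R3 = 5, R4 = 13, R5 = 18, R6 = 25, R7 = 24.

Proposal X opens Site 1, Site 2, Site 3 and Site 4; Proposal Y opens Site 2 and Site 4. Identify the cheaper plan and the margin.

Proposal X is cheaper by 236.

Proposal X: {Site 1, Site 2, Site 3, Site 4}: R1→Site 3 3·5=15, R2→Site 1 2·9=18, R3→Site 1 5·5=25, R4→Site 4 4·13=52, R5→Site 4 2·18=36, R6→Site 1 3·25=75, R7→Site 1 3·24=72. Service 293; fixed 212; total 505.
Proposal Y: {Site 2, Site 4}: R1→Site 4 4·5=20, R2→Site 4 2·9=18, R3→Site 2 9·5=45, R4→Site 4 4·13=52, R5→Site 4 2·18=36, R6→Site 4 8·25=200, R7→Site 4 10·24=240. Service 611; fixed 130; total 741.
Difference: |505 − 741| = 236.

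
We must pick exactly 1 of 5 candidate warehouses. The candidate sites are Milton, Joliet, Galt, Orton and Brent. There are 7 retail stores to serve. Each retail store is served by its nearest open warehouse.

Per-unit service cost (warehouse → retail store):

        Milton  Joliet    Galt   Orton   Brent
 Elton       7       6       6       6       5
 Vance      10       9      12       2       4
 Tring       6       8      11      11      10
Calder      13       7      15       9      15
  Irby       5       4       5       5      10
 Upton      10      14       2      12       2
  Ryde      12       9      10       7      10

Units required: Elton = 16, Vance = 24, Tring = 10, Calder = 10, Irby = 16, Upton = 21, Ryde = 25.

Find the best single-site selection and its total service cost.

With exactly 1 open, each retail store uses its cheapest among the chosen.
{Orton}: Elton→Orton 6·16=96, Vance→Orton 2·24=48, Tring→Orton 11·10=110, Calder→Orton 9·10=90, Irby→Orton 5·16=80, Upton→Orton 12·21=252, Ryde→Orton 7·25=175. Service cost 851.
{Brent}: service cost 878
{Galt}: service cost 1016
Among all 5 size-1 choices, {Orton} is lowest.

Choose Orton only; total service cost 851.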